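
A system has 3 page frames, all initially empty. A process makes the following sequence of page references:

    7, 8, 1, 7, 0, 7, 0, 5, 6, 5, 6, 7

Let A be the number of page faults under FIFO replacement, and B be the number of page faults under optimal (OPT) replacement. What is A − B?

Under FIFO: F F F . F F . F F . . . → 7 faults.
Under OPT: F F F . F . . F F . . . → 6 faults.
A − B = 7 − 6 = 1.

1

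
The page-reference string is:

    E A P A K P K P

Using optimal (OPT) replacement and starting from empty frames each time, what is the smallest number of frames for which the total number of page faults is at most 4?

2

f=1: 8 faults
f=2: 4 faults
f=3: 4 faults
f=4: 4 faults
Smallest f with faults ≤ 4 is 2.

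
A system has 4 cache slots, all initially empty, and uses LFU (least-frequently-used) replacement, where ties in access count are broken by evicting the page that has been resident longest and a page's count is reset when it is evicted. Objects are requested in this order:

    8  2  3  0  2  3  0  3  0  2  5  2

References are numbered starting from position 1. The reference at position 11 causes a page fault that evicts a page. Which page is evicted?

8

pos 1: 8: miss, frames [8]
pos 2: 2: miss, frames [8, 2]
pos 3: 3: miss, frames [8, 2, 3]
pos 4: 0: miss, frames [8, 2, 3, 0]
pos 5: 2: hit
pos 6: 3: hit
pos 7: 0: hit
pos 8: 3: hit
pos 9: 0: hit
pos 10: 2: hit
pos 11: 5: miss, evict 8, frames [2, 3, 0, 5]
At position 11, page 8 is evicted.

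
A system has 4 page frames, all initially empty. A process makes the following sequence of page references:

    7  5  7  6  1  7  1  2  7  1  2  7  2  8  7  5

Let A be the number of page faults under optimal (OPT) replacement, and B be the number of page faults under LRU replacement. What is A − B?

-1

Under OPT: F F . F F . . F . . . . . F . . → 6 faults.
Under LRU: F F . F F . . F . . . . . F . F → 7 faults.
A − B = 6 − 7 = -1.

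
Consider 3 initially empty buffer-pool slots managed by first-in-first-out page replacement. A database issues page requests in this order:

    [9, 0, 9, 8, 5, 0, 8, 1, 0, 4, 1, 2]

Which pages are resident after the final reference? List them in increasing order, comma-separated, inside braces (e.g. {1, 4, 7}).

9 -> fault, frames [9]
0 -> fault, frames [9, 0]
9 -> hit
8 -> fault, frames [9, 0, 8]
5 -> fault, evict 9, frames [0, 8, 5]
0 -> hit
8 -> hit
1 -> fault, evict 0, frames [8, 5, 1]
0 -> fault, evict 8, frames [5, 1, 0]
4 -> fault, evict 5, frames [1, 0, 4]
1 -> hit
2 -> fault, evict 1, frames [0, 4, 2]

{0, 2, 4}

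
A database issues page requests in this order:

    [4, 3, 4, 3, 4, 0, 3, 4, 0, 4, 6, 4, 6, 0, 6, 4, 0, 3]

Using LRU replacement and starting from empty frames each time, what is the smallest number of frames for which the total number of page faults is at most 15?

2

f=1: 18 faults
f=2: 11 faults
f=3: 5 faults
f=4: 4 faults
Smallest f with faults ≤ 15 is 2.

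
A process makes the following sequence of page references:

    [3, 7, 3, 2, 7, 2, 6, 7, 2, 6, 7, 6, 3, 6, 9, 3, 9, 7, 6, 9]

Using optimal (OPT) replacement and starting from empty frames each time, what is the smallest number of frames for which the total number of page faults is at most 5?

4

f=1: 20 faults
f=2: 10 faults
f=3: 7 faults
f=4: 5 faults
f=5: 5 faults
Smallest f with faults ≤ 5 is 4.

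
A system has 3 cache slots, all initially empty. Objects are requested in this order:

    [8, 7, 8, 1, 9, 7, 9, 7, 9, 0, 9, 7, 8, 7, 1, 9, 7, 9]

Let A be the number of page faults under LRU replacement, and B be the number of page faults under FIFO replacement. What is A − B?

-1

Under LRU: F F . F F F . . . F . . F . F F . . → 9 faults.
Under FIFO: F F . F F . . . . F . F F . F F F . → 10 faults.
A − B = 9 − 10 = -1.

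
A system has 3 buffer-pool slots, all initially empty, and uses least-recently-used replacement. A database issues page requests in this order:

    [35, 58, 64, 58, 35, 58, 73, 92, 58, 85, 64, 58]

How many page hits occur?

5

35 → fault, frames {35}
58 → fault, frames {35,58}
64 → fault, frames {35,58,64}
58 → hit
35 → hit
58 → hit
73 → fault, evict 64, frames {35,58,73}
92 → fault, evict 35, frames {58,73,92}
58 → hit
85 → fault, evict 73, frames {92,58,85}
64 → fault, evict 92, frames {58,85,64}
58 → hit
Hits: 5.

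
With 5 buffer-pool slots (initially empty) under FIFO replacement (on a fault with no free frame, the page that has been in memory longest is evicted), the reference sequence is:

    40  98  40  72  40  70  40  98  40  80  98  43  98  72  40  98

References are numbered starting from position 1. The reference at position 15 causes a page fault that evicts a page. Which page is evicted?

pos 1: 40: miss, frames {40}
pos 2: 98: miss, frames {40,98}
pos 3: 40: hit
pos 4: 72: miss, frames {40,98,72}
pos 5: 40: hit
pos 6: 70: miss, frames {40,98,72,70}
pos 7: 40: hit
pos 8: 98: hit
pos 9: 40: hit
pos 10: 80: miss, frames {40,98,72,70,80}
pos 11: 98: hit
pos 12: 43: miss, evict 40, frames {98,72,70,80,43}
pos 13: 98: hit
pos 14: 72: hit
pos 15: 40: miss, evict 98, frames {72,70,80,43,40}
At position 15, page 98 is evicted.

98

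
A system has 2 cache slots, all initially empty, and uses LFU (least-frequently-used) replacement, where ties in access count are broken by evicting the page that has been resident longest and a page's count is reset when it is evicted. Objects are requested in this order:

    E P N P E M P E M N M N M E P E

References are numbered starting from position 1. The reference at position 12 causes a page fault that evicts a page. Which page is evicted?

M

pos 1: E → fault, frames (E)
pos 2: P → fault, frames (E P)
pos 3: N → fault, evict E, frames (P N)
pos 4: P → hit
pos 5: E → fault, evict N, frames (P E)
pos 6: M → fault, evict E, frames (P M)
pos 7: P → hit
pos 8: E → fault, evict M, frames (P E)
pos 9: M → fault, evict E, frames (P M)
pos 10: N → fault, evict M, frames (P N)
pos 11: M → fault, evict N, frames (P M)
pos 12: N → fault, evict M, frames (P N)
At position 12, page M is evicted.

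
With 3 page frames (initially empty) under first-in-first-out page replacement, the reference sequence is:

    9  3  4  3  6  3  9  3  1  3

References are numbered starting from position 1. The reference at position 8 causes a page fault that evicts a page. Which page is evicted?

4

pos 1: 9: miss, frames [9]
pos 2: 3: miss, frames [9, 3]
pos 3: 4: miss, frames [9, 3, 4]
pos 4: 3: hit
pos 5: 6: miss, evict 9, frames [3, 4, 6]
pos 6: 3: hit
pos 7: 9: miss, evict 3, frames [4, 6, 9]
pos 8: 3: miss, evict 4, frames [6, 9, 3]
At position 8, page 4 is evicted.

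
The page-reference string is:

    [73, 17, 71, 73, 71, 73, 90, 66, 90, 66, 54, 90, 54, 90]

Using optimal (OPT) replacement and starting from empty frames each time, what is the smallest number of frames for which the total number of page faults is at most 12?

f=1: 14 faults
f=2: 6 faults
f=3: 6 faults
f=4: 6 faults
f=5: 6 faults
f=6: 6 faults
Smallest f with faults ≤ 12 is 2.

2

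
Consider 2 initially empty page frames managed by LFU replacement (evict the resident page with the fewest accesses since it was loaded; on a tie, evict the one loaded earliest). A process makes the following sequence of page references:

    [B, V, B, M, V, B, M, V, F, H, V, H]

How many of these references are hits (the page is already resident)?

2

B: miss, frames {B}
V: miss, frames {B,V}
B: hit
M: miss, evict V, frames {B,M}
V: miss, evict M, frames {B,V}
B: hit
M: miss, evict V, frames {B,M}
V: miss, evict M, frames {B,V}
F: miss, evict V, frames {B,F}
H: miss, evict F, frames {B,H}
V: miss, evict H, frames {B,V}
H: miss, evict V, frames {B,H}
Hits: 2.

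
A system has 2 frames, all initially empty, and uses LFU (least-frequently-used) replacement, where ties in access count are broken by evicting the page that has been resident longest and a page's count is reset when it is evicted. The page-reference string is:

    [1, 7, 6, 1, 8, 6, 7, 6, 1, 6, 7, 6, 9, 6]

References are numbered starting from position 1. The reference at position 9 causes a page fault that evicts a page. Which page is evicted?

7

pos 1: 1: fault, frames (1)
pos 2: 7: fault, frames (1 7)
pos 3: 6: fault, evict 1, frames (7 6)
pos 4: 1: fault, evict 7, frames (6 1)
pos 5: 8: fault, evict 6, frames (1 8)
pos 6: 6: fault, evict 1, frames (8 6)
pos 7: 7: fault, evict 8, frames (6 7)
pos 8: 6: hit
pos 9: 1: fault, evict 7, frames (6 1)
At position 9, page 7 is evicted.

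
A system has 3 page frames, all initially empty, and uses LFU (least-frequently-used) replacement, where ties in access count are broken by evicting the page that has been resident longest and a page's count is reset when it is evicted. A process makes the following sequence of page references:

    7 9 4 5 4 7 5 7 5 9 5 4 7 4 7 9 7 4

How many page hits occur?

9

7 -> miss, frames [7]
9 -> miss, frames [7, 9]
4 -> miss, frames [7, 9, 4]
5 -> miss, evict 7, frames [9, 4, 5]
4 -> hit
7 -> miss, evict 9, frames [4, 5, 7]
5 -> hit
7 -> hit
5 -> hit
9 -> miss, evict 4, frames [5, 7, 9]
5 -> hit
4 -> miss, evict 9, frames [5, 7, 4]
7 -> hit
4 -> hit
7 -> hit
9 -> miss, evict 4, frames [5, 7, 9]
7 -> hit
4 -> miss, evict 9, frames [5, 7, 4]
Hits: 9.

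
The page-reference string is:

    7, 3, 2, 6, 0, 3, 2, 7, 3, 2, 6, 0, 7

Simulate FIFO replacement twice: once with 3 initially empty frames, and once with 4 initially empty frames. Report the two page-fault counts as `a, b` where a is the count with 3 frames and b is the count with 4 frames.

3 frames: F F F F F F F F . . F F . → 10 faults.
4 frames: F F F F F . . F F F F F F → 11 faults.
11 > 10: adding a frame increased faults — Belady's anomaly.

10, 11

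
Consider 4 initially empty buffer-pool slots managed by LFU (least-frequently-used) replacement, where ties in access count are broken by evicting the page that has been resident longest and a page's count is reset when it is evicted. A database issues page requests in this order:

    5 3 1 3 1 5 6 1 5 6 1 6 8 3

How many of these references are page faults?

5 → miss, frames {5}
3 → miss, frames {5,3}
1 → miss, frames {5,3,1}
3 → hit
1 → hit
5 → hit
6 → miss, frames {5,3,1,6}
1 → hit
5 → hit
6 → hit
1 → hit
6 → hit
8 → miss, evict 3, frames {5,1,6,8}
3 → miss, evict 8, frames {5,1,6,3}
Page faults: 6.

6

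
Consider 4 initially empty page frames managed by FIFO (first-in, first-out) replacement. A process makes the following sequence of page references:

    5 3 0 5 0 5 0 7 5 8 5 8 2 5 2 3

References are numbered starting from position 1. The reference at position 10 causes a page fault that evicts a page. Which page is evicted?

pos 1: 5: miss, frames [5]
pos 2: 3: miss, frames [5, 3]
pos 3: 0: miss, frames [5, 3, 0]
pos 4: 5: hit
pos 5: 0: hit
pos 6: 5: hit
pos 7: 0: hit
pos 8: 7: miss, frames [5, 3, 0, 7]
pos 9: 5: hit
pos 10: 8: miss, evict 5, frames [3, 0, 7, 8]
At position 10, page 5 is evicted.

5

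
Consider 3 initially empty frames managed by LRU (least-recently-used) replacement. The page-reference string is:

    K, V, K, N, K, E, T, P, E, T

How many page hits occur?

4

K: fault, frames (K)
V: fault, frames (K V)
K: hit
N: fault, frames (V K N)
K: hit
E: fault, evict V, frames (N K E)
T: fault, evict N, frames (K E T)
P: fault, evict K, frames (E T P)
E: hit
T: hit
Hits: 4.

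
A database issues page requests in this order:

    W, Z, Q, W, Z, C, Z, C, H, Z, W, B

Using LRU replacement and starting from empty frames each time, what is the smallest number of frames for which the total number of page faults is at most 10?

2

f=1: 12 faults
f=2: 10 faults
f=3: 7 faults
f=4: 6 faults
f=5: 6 faults
f=6: 6 faults
Smallest f with faults ≤ 10 is 2.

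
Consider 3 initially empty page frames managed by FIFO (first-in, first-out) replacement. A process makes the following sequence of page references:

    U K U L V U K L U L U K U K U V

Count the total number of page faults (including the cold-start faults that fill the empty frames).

U -> fault, frames (U)
K -> fault, frames (U K)
U -> hit
L -> fault, frames (U K L)
V -> fault, evict U, frames (K L V)
U -> fault, evict K, frames (L V U)
K -> fault, evict L, frames (V U K)
L -> fault, evict V, frames (U K L)
U -> hit
L -> hit
U -> hit
K -> hit
U -> hit
K -> hit
U -> hit
V -> fault, evict U, frames (K L V)
Page faults: 8.

8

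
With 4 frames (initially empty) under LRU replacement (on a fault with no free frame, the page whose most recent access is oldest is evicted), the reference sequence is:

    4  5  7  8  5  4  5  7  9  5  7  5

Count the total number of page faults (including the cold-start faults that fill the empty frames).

4 -> miss, frames (4)
5 -> miss, frames (4 5)
7 -> miss, frames (4 5 7)
8 -> miss, frames (4 5 7 8)
5 -> hit
4 -> hit
5 -> hit
7 -> hit
9 -> miss, evict 8, frames (4 5 7 9)
5 -> hit
7 -> hit
5 -> hit
Page faults: 5.

5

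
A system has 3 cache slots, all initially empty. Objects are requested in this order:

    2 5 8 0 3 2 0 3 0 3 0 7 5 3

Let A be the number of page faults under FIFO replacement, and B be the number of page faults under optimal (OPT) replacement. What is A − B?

Under FIFO: F F F F F F . . . . . F F F → 9 faults.
Under OPT: F F F F F . . . . . . F F . → 7 faults.
A − B = 9 − 7 = 2.

2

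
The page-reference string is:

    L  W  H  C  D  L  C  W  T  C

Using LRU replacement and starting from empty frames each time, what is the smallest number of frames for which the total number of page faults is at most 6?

5

f=1: 10 faults
f=2: 10 faults
f=3: 8 faults
f=4: 8 faults
f=5: 6 faults
f=6: 6 faults
Smallest f with faults ≤ 6 is 5.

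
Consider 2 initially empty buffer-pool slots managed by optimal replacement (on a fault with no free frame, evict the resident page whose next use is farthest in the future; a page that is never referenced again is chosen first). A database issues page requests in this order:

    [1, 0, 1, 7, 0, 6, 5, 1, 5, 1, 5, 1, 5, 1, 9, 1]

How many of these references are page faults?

1: fault, frames {1}
0: fault, frames {1,0}
1: hit
7: fault, evict 1, frames {0,7}
0: hit
6: fault, evict 7, frames {0,6}
5: fault, evict 6, frames {0,5}
1: fault, evict 0, frames {5,1}
5: hit
1: hit
5: hit
1: hit
5: hit
1: hit
9: fault, evict 5, frames {1,9}
1: hit
Page faults: 7.

7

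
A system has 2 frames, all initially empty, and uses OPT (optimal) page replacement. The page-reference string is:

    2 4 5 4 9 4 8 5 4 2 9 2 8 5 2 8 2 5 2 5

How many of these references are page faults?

12

2: miss, frames {2}
4: miss, frames {2,4}
5: miss, evict 2, frames {4,5}
4: hit
9: miss, evict 5, frames {4,9}
4: hit
8: miss, evict 9, frames {4,8}
5: miss, evict 8, frames {4,5}
4: hit
2: miss, evict 4, frames {5,2}
9: miss, evict 5, frames {2,9}
2: hit
8: miss, evict 9, frames {2,8}
5: miss, evict 8, frames {2,5}
2: hit
8: miss, evict 5, frames {2,8}
2: hit
5: miss, evict 8, frames {2,5}
2: hit
5: hit
Page faults: 12.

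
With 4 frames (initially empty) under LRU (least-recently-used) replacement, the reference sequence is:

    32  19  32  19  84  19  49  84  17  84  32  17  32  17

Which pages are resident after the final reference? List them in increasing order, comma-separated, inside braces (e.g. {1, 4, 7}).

{17, 32, 49, 84}

32: fault, frames (32)
19: fault, frames (32 19)
32: hit
19: hit
84: fault, frames (32 19 84)
19: hit
49: fault, frames (32 84 19 49)
84: hit
17: fault, evict 32, frames (19 49 84 17)
84: hit
32: fault, evict 19, frames (49 17 84 32)
17: hit
32: hit
17: hit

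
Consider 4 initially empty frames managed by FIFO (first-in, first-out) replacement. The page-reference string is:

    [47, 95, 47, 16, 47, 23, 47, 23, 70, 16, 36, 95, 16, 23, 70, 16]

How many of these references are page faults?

10

47 → fault, frames (47)
95 → fault, frames (47 95)
47 → hit
16 → fault, frames (47 95 16)
47 → hit
23 → fault, frames (47 95 16 23)
47 → hit
23 → hit
70 → fault, evict 47, frames (95 16 23 70)
16 → hit
36 → fault, evict 95, frames (16 23 70 36)
95 → fault, evict 16, frames (23 70 36 95)
16 → fault, evict 23, frames (70 36 95 16)
23 → fault, evict 70, frames (36 95 16 23)
70 → fault, evict 36, frames (95 16 23 70)
16 → hit
Page faults: 10.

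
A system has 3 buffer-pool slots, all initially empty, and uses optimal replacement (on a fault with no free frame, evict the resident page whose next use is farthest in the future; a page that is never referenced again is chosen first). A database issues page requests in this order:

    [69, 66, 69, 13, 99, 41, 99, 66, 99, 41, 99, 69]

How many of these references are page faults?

6

69 → miss, frames (69)
66 → miss, frames (69 66)
69 → hit
13 → miss, frames (69 66 13)
99 → miss, evict 13, frames (69 66 99)
41 → miss, evict 69, frames (66 99 41)
99 → hit
66 → hit
99 → hit
41 → hit
99 → hit
69 → miss, evict 41, frames (66 99 69)
Page faults: 6.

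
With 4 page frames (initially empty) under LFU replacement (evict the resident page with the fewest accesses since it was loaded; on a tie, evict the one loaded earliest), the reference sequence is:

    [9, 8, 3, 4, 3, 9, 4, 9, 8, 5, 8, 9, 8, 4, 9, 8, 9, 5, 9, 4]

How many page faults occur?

7

9: fault, frames (9)
8: fault, frames (9 8)
3: fault, frames (9 8 3)
4: fault, frames (9 8 3 4)
3: hit
9: hit
4: hit
9: hit
8: hit
5: fault, evict 8, frames (9 3 4 5)
8: fault, evict 5, frames (9 3 4 8)
9: hit
8: hit
4: hit
9: hit
8: hit
9: hit
5: fault, evict 3, frames (9 4 8 5)
9: hit
4: hit
Page faults: 7.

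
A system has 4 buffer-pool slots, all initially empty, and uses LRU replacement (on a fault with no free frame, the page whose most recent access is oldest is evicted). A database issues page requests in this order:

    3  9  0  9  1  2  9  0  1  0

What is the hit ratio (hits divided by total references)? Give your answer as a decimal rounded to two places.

0.50

3 -> miss, frames (3)
9 -> miss, frames (3 9)
0 -> miss, frames (3 9 0)
9 -> hit
1 -> miss, frames (3 0 9 1)
2 -> miss, evict 3, frames (0 9 1 2)
9 -> hit
0 -> hit
1 -> hit
0 -> hit
Hits: 5 of 10 references → 5/10 = 0.5000.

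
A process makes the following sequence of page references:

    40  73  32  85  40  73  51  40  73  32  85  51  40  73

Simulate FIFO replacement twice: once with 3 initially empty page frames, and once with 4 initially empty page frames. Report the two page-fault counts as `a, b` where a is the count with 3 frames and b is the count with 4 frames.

11, 12

3 frames: F F F F F F F . . F F . F F → 11 faults.
4 frames: F F F F . . F F F F F F F F → 12 faults.
12 > 11: adding a frame increased faults — Belady's anomaly.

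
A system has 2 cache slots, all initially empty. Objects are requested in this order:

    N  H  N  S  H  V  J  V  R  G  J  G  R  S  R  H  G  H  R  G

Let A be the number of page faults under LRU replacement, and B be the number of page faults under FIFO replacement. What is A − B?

Under LRU: F F . F F F F . F F F . F F . F F . F F → 15 faults.
Under FIFO: F F . F . F F . F F F . F F . F F . F . → 13 faults.
A − B = 15 − 13 = 2.

2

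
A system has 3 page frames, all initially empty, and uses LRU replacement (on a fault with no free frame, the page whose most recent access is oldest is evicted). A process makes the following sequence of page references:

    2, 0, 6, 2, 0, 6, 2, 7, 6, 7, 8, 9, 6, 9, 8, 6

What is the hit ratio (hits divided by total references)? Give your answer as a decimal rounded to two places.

2 → fault, frames {2}
0 → fault, frames {2,0}
6 → fault, frames {2,0,6}
2 → hit
0 → hit
6 → hit
2 → hit
7 → fault, evict 0, frames {6,2,7}
6 → hit
7 → hit
8 → fault, evict 2, frames {6,7,8}
9 → fault, evict 6, frames {7,8,9}
6 → fault, evict 7, frames {8,9,6}
9 → hit
8 → hit
6 → hit
Hits: 9 of 16 references → 9/16 = 0.5625.

0.56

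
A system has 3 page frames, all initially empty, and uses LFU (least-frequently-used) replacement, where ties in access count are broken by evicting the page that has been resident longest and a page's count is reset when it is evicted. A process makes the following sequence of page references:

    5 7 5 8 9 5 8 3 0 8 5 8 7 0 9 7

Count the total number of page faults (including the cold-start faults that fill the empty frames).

5 -> fault, frames {5}
7 -> fault, frames {5,7}
5 -> hit
8 -> fault, frames {5,7,8}
9 -> fault, evict 7, frames {5,8,9}
5 -> hit
8 -> hit
3 -> fault, evict 9, frames {5,8,3}
0 -> fault, evict 3, frames {5,8,0}
8 -> hit
5 -> hit
8 -> hit
7 -> fault, evict 0, frames {5,8,7}
0 -> fault, evict 7, frames {5,8,0}
9 -> fault, evict 0, frames {5,8,9}
7 -> fault, evict 9, frames {5,8,7}
Page faults: 10.

10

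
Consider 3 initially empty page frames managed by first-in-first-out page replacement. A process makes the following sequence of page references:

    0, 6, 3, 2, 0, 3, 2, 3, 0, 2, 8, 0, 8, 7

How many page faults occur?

7

0 → miss, frames [0]
6 → miss, frames [0, 6]
3 → miss, frames [0, 6, 3]
2 → miss, evict 0, frames [6, 3, 2]
0 → miss, evict 6, frames [3, 2, 0]
3 → hit
2 → hit
3 → hit
0 → hit
2 → hit
8 → miss, evict 3, frames [2, 0, 8]
0 → hit
8 → hit
7 → miss, evict 2, frames [0, 8, 7]
Page faults: 7.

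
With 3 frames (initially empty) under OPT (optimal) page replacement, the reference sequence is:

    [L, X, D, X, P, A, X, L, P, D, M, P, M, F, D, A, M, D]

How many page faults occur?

10

L: miss, frames [L]
X: miss, frames [L, X]
D: miss, frames [L, X, D]
X: hit
P: miss, evict D, frames [L, X, P]
A: miss, evict P, frames [L, X, A]
X: hit
L: hit
P: miss, evict X, frames [L, A, P]
D: miss, evict L, frames [A, P, D]
M: miss, evict A, frames [P, D, M]
P: hit
M: hit
F: miss, evict P, frames [D, M, F]
D: hit
A: miss, evict F, frames [D, M, A]
M: hit
D: hit
Page faults: 10.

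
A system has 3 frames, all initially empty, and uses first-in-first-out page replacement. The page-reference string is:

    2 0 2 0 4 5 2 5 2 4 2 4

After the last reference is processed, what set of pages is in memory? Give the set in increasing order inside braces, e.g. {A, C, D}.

2 → miss, frames {2}
0 → miss, frames {2,0}
2 → hit
0 → hit
4 → miss, frames {2,0,4}
5 → miss, evict 2, frames {0,4,5}
2 → miss, evict 0, frames {4,5,2}
5 → hit
2 → hit
4 → hit
2 → hit
4 → hit

{2, 4, 5}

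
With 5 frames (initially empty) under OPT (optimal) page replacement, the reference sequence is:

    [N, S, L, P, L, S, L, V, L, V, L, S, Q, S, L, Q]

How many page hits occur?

N -> miss, frames [N]
S -> miss, frames [N, S]
L -> miss, frames [N, S, L]
P -> miss, frames [N, S, L, P]
L -> hit
S -> hit
L -> hit
V -> miss, frames [N, S, L, P, V]
L -> hit
V -> hit
L -> hit
S -> hit
Q -> miss, evict V, frames [N, S, L, P, Q]
S -> hit
L -> hit
Q -> hit
Hits: 10.

10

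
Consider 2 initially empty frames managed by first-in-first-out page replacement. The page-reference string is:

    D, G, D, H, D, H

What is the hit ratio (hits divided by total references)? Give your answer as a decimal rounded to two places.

D: fault, frames [D]
G: fault, frames [D, G]
D: hit
H: fault, evict D, frames [G, H]
D: fault, evict G, frames [H, D]
H: hit
Hits: 2 of 6 references → 2/6 = 0.3333.

0.33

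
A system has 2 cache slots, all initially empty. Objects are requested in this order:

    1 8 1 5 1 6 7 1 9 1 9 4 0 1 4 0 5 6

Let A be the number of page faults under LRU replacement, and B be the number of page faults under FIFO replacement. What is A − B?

Under LRU: F F . F . F F F F . . F F F F F F F → 14 faults.
Under FIFO: F F . F F F F F F . . F F F F F F F → 15 faults.
A − B = 14 − 15 = -1.

-1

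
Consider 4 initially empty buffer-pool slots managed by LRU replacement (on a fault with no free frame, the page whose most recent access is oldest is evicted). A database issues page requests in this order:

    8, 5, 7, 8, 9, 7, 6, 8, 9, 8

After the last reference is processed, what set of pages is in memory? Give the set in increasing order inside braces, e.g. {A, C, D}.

{6, 7, 8, 9}

8 -> miss, frames (8)
5 -> miss, frames (8 5)
7 -> miss, frames (8 5 7)
8 -> hit
9 -> miss, frames (5 7 8 9)
7 -> hit
6 -> miss, evict 5, frames (8 9 7 6)
8 -> hit
9 -> hit
8 -> hit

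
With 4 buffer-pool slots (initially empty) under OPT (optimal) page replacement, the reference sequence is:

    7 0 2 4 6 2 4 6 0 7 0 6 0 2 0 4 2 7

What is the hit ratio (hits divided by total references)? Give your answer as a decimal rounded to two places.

0.61

7 → miss, frames [7]
0 → miss, frames [7, 0]
2 → miss, frames [7, 0, 2]
4 → miss, frames [7, 0, 2, 4]
6 → miss, evict 7, frames [0, 2, 4, 6]
2 → hit
4 → hit
6 → hit
0 → hit
7 → miss, evict 4, frames [0, 2, 6, 7]
0 → hit
6 → hit
0 → hit
2 → hit
0 → hit
4 → miss, evict 6, frames [0, 2, 7, 4]
2 → hit
7 → hit
Hits: 11 of 18 references → 11/18 = 0.6111.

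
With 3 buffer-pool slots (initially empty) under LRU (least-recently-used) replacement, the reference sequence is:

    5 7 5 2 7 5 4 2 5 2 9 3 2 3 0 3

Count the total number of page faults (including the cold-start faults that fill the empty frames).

5: fault, frames (5)
7: fault, frames (5 7)
5: hit
2: fault, frames (7 5 2)
7: hit
5: hit
4: fault, evict 2, frames (7 5 4)
2: fault, evict 7, frames (5 4 2)
5: hit
2: hit
9: fault, evict 4, frames (5 2 9)
3: fault, evict 5, frames (2 9 3)
2: hit
3: hit
0: fault, evict 9, frames (2 3 0)
3: hit
Page faults: 8.

8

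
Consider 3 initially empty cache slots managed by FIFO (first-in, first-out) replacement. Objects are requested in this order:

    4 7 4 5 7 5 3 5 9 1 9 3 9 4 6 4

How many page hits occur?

4: miss, frames (4)
7: miss, frames (4 7)
4: hit
5: miss, frames (4 7 5)
7: hit
5: hit
3: miss, evict 4, frames (7 5 3)
5: hit
9: miss, evict 7, frames (5 3 9)
1: miss, evict 5, frames (3 9 1)
9: hit
3: hit
9: hit
4: miss, evict 3, frames (9 1 4)
6: miss, evict 9, frames (1 4 6)
4: hit
Hits: 8.

8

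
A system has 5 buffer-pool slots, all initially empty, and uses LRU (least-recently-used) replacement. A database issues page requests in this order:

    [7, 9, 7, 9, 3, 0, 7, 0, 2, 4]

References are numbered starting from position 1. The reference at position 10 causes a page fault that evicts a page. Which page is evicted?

9

pos 1: 7 → fault, frames (7)
pos 2: 9 → fault, frames (7 9)
pos 3: 7 → hit
pos 4: 9 → hit
pos 5: 3 → fault, frames (7 9 3)
pos 6: 0 → fault, frames (7 9 3 0)
pos 7: 7 → hit
pos 8: 0 → hit
pos 9: 2 → fault, frames (9 3 7 0 2)
pos 10: 4 → fault, evict 9, frames (3 7 0 2 4)
At position 10, page 9 is evicted.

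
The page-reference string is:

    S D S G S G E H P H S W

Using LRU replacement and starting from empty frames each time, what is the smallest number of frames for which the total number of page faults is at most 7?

5

f=1: 12 faults
f=2: 8 faults
f=3: 8 faults
f=4: 8 faults
f=5: 7 faults
f=6: 7 faults
f=7: 7 faults
Smallest f with faults ≤ 7 is 5.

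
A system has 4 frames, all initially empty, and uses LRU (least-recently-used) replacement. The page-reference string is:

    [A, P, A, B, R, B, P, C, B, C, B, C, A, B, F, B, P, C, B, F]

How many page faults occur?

9

A: miss, frames (A)
P: miss, frames (A P)
A: hit
B: miss, frames (P A B)
R: miss, frames (P A B R)
B: hit
P: hit
C: miss, evict A, frames (R B P C)
B: hit
C: hit
B: hit
C: hit
A: miss, evict R, frames (P B C A)
B: hit
F: miss, evict P, frames (C A B F)
B: hit
P: miss, evict C, frames (A F B P)
C: miss, evict A, frames (F B P C)
B: hit
F: hit
Page faults: 9.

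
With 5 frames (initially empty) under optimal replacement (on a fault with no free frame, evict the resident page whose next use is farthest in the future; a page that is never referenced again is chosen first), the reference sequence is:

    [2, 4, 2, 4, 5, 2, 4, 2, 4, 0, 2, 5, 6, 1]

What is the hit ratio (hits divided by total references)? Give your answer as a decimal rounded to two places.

0.57

2 -> miss, frames {2}
4 -> miss, frames {2,4}
2 -> hit
4 -> hit
5 -> miss, frames {2,4,5}
2 -> hit
4 -> hit
2 -> hit
4 -> hit
0 -> miss, frames {2,4,5,0}
2 -> hit
5 -> hit
6 -> miss, frames {2,4,5,0,6}
1 -> miss, evict 6, frames {2,4,5,0,1}
Hits: 8 of 14 references → 8/14 = 0.5714.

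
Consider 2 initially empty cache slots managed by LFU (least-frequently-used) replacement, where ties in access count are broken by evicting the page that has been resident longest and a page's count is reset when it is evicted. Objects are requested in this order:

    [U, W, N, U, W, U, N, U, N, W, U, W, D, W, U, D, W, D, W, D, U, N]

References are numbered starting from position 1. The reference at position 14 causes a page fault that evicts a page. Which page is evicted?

pos 1: U -> fault, frames (U)
pos 2: W -> fault, frames (U W)
pos 3: N -> fault, evict U, frames (W N)
pos 4: U -> fault, evict W, frames (N U)
pos 5: W -> fault, evict N, frames (U W)
pos 6: U -> hit
pos 7: N -> fault, evict W, frames (U N)
pos 8: U -> hit
pos 9: N -> hit
pos 10: W -> fault, evict N, frames (U W)
pos 11: U -> hit
pos 12: W -> hit
pos 13: D -> fault, evict W, frames (U D)
pos 14: W -> fault, evict D, frames (U W)
At position 14, page D is evicted.

D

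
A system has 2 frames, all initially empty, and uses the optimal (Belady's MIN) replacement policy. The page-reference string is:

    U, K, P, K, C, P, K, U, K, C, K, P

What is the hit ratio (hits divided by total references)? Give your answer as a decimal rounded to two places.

U -> fault, frames [U]
K -> fault, frames [U, K]
P -> fault, evict U, frames [K, P]
K -> hit
C -> fault, evict K, frames [P, C]
P -> hit
K -> fault, evict P, frames [C, K]
U -> fault, evict C, frames [K, U]
K -> hit
C -> fault, evict U, frames [K, C]
K -> hit
P -> fault, evict C, frames [K, P]
Hits: 4 of 12 references → 4/12 = 0.3333.

0.33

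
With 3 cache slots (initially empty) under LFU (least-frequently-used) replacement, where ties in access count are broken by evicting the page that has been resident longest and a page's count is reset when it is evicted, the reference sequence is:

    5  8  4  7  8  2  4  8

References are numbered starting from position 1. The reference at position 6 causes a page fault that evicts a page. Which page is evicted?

pos 1: 5 → fault, frames [5]
pos 2: 8 → fault, frames [5, 8]
pos 3: 4 → fault, frames [5, 8, 4]
pos 4: 7 → fault, evict 5, frames [8, 4, 7]
pos 5: 8 → hit
pos 6: 2 → fault, evict 4, frames [8, 7, 2]
At position 6, page 4 is evicted.

4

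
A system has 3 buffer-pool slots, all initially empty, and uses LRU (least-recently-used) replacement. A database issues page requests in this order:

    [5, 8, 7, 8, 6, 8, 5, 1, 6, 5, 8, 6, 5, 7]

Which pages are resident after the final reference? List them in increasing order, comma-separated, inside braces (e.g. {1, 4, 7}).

5 → fault, frames {5}
8 → fault, frames {5,8}
7 → fault, frames {5,8,7}
8 → hit
6 → fault, evict 5, frames {7,8,6}
8 → hit
5 → fault, evict 7, frames {6,8,5}
1 → fault, evict 6, frames {8,5,1}
6 → fault, evict 8, frames {5,1,6}
5 → hit
8 → fault, evict 1, frames {6,5,8}
6 → hit
5 → hit
7 → fault, evict 8, frames {6,5,7}

{5, 6, 7}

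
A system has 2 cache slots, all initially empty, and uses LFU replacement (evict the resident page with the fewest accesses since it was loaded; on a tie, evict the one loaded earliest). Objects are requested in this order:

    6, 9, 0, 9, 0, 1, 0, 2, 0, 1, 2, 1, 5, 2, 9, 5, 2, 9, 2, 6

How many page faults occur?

16

6 → miss, frames {6}
9 → miss, frames {6,9}
0 → miss, evict 6, frames {9,0}
9 → hit
0 → hit
1 → miss, evict 9, frames {0,1}
0 → hit
2 → miss, evict 1, frames {0,2}
0 → hit
1 → miss, evict 2, frames {0,1}
2 → miss, evict 1, frames {0,2}
1 → miss, evict 2, frames {0,1}
5 → miss, evict 1, frames {0,5}
2 → miss, evict 5, frames {0,2}
9 → miss, evict 2, frames {0,9}
5 → miss, evict 9, frames {0,5}
2 → miss, evict 5, frames {0,2}
9 → miss, evict 2, frames {0,9}
2 → miss, evict 9, frames {0,2}
6 → miss, evict 2, frames {0,6}
Page faults: 16.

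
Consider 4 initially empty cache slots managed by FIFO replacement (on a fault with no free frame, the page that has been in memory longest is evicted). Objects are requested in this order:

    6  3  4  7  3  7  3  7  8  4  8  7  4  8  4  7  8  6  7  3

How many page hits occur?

13

6: fault, frames (6)
3: fault, frames (6 3)
4: fault, frames (6 3 4)
7: fault, frames (6 3 4 7)
3: hit
7: hit
3: hit
7: hit
8: fault, evict 6, frames (3 4 7 8)
4: hit
8: hit
7: hit
4: hit
8: hit
4: hit
7: hit
8: hit
6: fault, evict 3, frames (4 7 8 6)
7: hit
3: fault, evict 4, frames (7 8 6 3)
Hits: 13.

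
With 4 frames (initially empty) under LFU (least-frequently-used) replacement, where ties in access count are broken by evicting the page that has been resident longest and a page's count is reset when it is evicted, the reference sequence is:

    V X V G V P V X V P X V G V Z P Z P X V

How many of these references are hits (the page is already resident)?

15

V → miss, frames {V}
X → miss, frames {V,X}
V → hit
G → miss, frames {V,X,G}
V → hit
P → miss, frames {V,X,G,P}
V → hit
X → hit
V → hit
P → hit
X → hit
V → hit
G → hit
V → hit
Z → miss, evict G, frames {V,X,P,Z}
P → hit
Z → hit
P → hit
X → hit
V → hit
Hits: 15.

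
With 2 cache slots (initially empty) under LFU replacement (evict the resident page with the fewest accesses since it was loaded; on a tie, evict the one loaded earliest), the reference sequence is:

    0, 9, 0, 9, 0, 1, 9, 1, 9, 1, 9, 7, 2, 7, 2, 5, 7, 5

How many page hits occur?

0: fault, frames {0}
9: fault, frames {0,9}
0: hit
9: hit
0: hit
1: fault, evict 9, frames {0,1}
9: fault, evict 1, frames {0,9}
1: fault, evict 9, frames {0,1}
9: fault, evict 1, frames {0,9}
1: fault, evict 9, frames {0,1}
9: fault, evict 1, frames {0,9}
7: fault, evict 9, frames {0,7}
2: fault, evict 7, frames {0,2}
7: fault, evict 2, frames {0,7}
2: fault, evict 7, frames {0,2}
5: fault, evict 2, frames {0,5}
7: fault, evict 5, frames {0,7}
5: fault, evict 7, frames {0,5}
Hits: 3.

3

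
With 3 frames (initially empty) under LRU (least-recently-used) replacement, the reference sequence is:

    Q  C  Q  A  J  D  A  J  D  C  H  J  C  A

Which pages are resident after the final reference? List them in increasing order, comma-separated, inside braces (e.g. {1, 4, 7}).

Q → miss, frames [Q]
C → miss, frames [Q, C]
Q → hit
A → miss, frames [C, Q, A]
J → miss, evict C, frames [Q, A, J]
D → miss, evict Q, frames [A, J, D]
A → hit
J → hit
D → hit
C → miss, evict A, frames [J, D, C]
H → miss, evict J, frames [D, C, H]
J → miss, evict D, frames [C, H, J]
C → hit
A → miss, evict H, frames [J, C, A]

{A, C, J}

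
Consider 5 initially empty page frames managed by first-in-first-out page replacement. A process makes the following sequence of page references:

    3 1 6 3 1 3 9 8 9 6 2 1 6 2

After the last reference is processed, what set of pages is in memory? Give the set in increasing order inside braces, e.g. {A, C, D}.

{1, 2, 6, 8, 9}

3 → miss, frames (3)
1 → miss, frames (3 1)
6 → miss, frames (3 1 6)
3 → hit
1 → hit
3 → hit
9 → miss, frames (3 1 6 9)
8 → miss, frames (3 1 6 9 8)
9 → hit
6 → hit
2 → miss, evict 3, frames (1 6 9 8 2)
1 → hit
6 → hit
2 → hit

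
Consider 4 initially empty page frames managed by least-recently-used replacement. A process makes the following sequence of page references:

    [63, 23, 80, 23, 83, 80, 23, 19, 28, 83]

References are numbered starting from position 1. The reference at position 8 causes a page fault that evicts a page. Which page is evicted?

pos 1: 63: fault, frames [63]
pos 2: 23: fault, frames [63, 23]
pos 3: 80: fault, frames [63, 23, 80]
pos 4: 23: hit
pos 5: 83: fault, frames [63, 80, 23, 83]
pos 6: 80: hit
pos 7: 23: hit
pos 8: 19: fault, evict 63, frames [83, 80, 23, 19]
At position 8, page 63 is evicted.

63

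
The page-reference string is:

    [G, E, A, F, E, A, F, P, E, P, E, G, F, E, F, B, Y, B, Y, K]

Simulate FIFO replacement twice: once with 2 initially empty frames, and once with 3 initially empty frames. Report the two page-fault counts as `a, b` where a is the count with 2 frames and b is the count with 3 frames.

2 frames: F F F F F F F F F . . F F F . F F . . F → 15 faults.
3 frames: F F F F . . . F F . . F F . . F F . . F → 11 faults.
11 < 15: adding a frame reduced faults, as is typical.

15, 11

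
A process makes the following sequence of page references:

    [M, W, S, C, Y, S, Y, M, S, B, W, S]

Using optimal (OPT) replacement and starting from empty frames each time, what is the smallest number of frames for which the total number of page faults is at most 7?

f=1: 12 faults
f=2: 8 faults
f=3: 7 faults
f=4: 6 faults
f=5: 6 faults
f=6: 6 faults
Smallest f with faults ≤ 7 is 3.

3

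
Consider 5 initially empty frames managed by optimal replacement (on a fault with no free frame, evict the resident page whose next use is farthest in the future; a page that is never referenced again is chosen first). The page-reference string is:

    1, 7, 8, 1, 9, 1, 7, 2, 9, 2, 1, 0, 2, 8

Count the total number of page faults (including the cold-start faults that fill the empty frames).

6

1: miss, frames (1)
7: miss, frames (1 7)
8: miss, frames (1 7 8)
1: hit
9: miss, frames (1 7 8 9)
1: hit
7: hit
2: miss, frames (1 7 8 9 2)
9: hit
2: hit
1: hit
0: miss, evict 9, frames (1 7 8 2 0)
2: hit
8: hit
Page faults: 6.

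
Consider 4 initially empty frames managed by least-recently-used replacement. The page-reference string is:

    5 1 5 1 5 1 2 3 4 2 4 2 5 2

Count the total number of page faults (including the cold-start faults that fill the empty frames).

5: fault, frames [5]
1: fault, frames [5, 1]
5: hit
1: hit
5: hit
1: hit
2: fault, frames [5, 1, 2]
3: fault, frames [5, 1, 2, 3]
4: fault, evict 5, frames [1, 2, 3, 4]
2: hit
4: hit
2: hit
5: fault, evict 1, frames [3, 4, 2, 5]
2: hit
Page faults: 6.

6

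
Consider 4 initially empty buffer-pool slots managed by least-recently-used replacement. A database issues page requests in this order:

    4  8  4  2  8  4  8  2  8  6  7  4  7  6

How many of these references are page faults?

4 -> miss, frames [4]
8 -> miss, frames [4, 8]
4 -> hit
2 -> miss, frames [8, 4, 2]
8 -> hit
4 -> hit
8 -> hit
2 -> hit
8 -> hit
6 -> miss, frames [4, 2, 8, 6]
7 -> miss, evict 4, frames [2, 8, 6, 7]
4 -> miss, evict 2, frames [8, 6, 7, 4]
7 -> hit
6 -> hit
Page faults: 6.

6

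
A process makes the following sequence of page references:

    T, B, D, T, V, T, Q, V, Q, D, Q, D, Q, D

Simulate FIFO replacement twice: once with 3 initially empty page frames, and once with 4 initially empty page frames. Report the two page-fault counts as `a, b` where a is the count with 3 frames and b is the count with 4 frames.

3 frames: F F F . F F F . . F . . . . → 7 faults.
4 frames: F F F . F . F . . . . . . . → 5 faults.
5 < 7: adding a frame reduced faults, as is typical.

7, 5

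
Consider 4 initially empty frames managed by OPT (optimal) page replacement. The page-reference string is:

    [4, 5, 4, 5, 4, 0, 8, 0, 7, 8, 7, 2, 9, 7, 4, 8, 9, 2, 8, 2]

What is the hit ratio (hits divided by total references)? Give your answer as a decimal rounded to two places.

4 → fault, frames [4]
5 → fault, frames [4, 5]
4 → hit
5 → hit
4 → hit
0 → fault, frames [4, 5, 0]
8 → fault, frames [4, 5, 0, 8]
0 → hit
7 → fault, evict 0, frames [4, 5, 8, 7]
8 → hit
7 → hit
2 → fault, evict 5, frames [4, 8, 7, 2]
9 → fault, evict 2, frames [4, 8, 7, 9]
7 → hit
4 → hit
8 → hit
9 → hit
2 → fault, evict 9, frames [4, 8, 7, 2]
8 → hit
2 → hit
Hits: 12 of 20 references → 12/20 = 0.6000.

0.60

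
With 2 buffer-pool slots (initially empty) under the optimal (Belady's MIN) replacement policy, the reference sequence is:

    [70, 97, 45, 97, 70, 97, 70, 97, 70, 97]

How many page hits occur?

6

70 → fault, frames [70]
97 → fault, frames [70, 97]
45 → fault, evict 70, frames [97, 45]
97 → hit
70 → fault, evict 45, frames [97, 70]
97 → hit
70 → hit
97 → hit
70 → hit
97 → hit
Hits: 6.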